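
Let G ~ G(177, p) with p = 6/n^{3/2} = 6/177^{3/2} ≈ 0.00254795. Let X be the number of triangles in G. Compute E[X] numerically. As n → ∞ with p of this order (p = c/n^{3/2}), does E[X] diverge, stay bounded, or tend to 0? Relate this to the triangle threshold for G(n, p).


Number of potential triangles: C(177, 3) = 908600.
Each occurs with probability p³ ≈ (0.00254795)³ ≈ 1.65414681e-08.
By linearity: E[X] = C(177, 3)·p³ ≈ 908600 · 1.65414681e-08 ≈ 0.015030.
Since α = 3/2 > 1, p = c/n^{3/2} = o(1/n) is below the triangle threshold p ~ 1/n. Asymptotically E[X] ~ (c³/6)·n^{3(1−α)} = (6³/6)·n^{-1.5} → 0, so by Markov's inequality G has no triangles w.h.p.

E[X] ≈ 0.015030; in regime p = Θ(1/n^{3/2}) E[X] tends to 0 (below the triangle threshold p ~ 1/n).


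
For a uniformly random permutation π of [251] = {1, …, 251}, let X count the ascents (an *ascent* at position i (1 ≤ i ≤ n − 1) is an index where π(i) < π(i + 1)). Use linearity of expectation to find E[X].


Write X = Σ X_I over i = 1, …, 250, with X_I the indicator of one ascent.
There are 250 indicators.
For each fixed i, the pair (π(i), π(i+1)) is a uniformly random ordered pair of distinct values from {1, …, 251}; by symmetry P[π(i) < π(i+1)] = 1/2.
By linearity: E[X] = 250 · (1/2) = (251 − 1) · (1/2) = 125 ≈ 125.00000.

E[X] = 125 = 125.00000.


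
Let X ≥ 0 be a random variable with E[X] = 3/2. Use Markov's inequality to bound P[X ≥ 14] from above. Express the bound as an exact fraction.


μ = E[X] = 3/2, a = 14.
Markov: P[X ≥ 14] ≤ μ/a = (3/2)/14 = 3/28.
Numerically: ≈ 0.1071.
(Since a = 14 > μ = 1.5000, the bound 3/28 is < 1 and informative.)

P[X ≥ 14] ≤ 3/28 ≈ 0.1071.


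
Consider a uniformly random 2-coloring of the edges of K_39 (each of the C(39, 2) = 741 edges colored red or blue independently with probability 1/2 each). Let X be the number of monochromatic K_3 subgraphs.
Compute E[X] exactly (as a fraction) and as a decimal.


Let X = Σ_S X_S over the C(39, 3) = 9139 subsets S of size 3, where X_S = 1 if the K_3 on S is monochromatic.
For a fixed S, the K_3 on S has C(3, 2) = 3 edges. P[all 3 edges red] = (1/2)^3, and likewise for blue, so P[monochromatic] = 2·(1/2)^3 = 2^{1 − 3} = 1/4.
Summing: E[X] = C(39, 3) · 2^{1 − 3} = 9139 · 1/4 = 9139/4.
Numerically: E[X] ≈ 2284.750000.

E[X] = C(39,3)·2^(1−C(3,2)) = 9139/4 ≈ 2284.750000.


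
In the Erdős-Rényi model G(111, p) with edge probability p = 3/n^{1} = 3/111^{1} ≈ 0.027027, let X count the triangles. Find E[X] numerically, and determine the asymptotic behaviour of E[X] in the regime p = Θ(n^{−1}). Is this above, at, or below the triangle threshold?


Number of potential triangles: C(111, 3) = 221815.
Each occurs with probability p³ ≈ (0.027027)³ ≈ 1.9742167e-05.
By linearity: E[X] = C(111, 3)·p³ ≈ 221815 · 1.9742167e-05 ≈ 4.37911.
Here α = 1, so p = 3/n is exactly at the triangle threshold p ~ 1/n. Asymptotically E[X] → c³/6 = 3³/6 = 9/2 ≈ 4.50000, a bounded constant. In this regime the triangle count is asymptotically Poisson(c³/6).

E[X] ≈ 4.37911; in regime p = Θ(1/n^{1}) E[X] stays bounded (at the triangle threshold p ~ 1/n).


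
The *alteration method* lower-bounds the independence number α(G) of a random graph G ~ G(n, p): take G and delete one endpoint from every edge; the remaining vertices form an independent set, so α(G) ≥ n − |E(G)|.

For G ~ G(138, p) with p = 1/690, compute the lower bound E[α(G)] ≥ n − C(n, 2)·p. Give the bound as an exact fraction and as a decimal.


E[|E(G)|] = C(138, 2)·p = 9453 · (1/690) = 137/10.
E[α(G)] ≥ n − E[|E(G)|] = 138 − 137/10 = 1243/10.
Numerically: ≈ 124.300.
(This is only a lower bound; the true E[α(G)] may be larger.)

E[α(G)] ≥ 1243/10 ≈ 124.300.


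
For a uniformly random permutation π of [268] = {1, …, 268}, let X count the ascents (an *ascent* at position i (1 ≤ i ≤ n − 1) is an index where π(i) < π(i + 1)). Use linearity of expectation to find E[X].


Write X = Σ X_I over i = 1, …, 267, with X_I the indicator of one ascent.
There are 267 indicators.
For each fixed i, the pair (π(i), π(i+1)) is a uniformly random ordered pair of distinct values from {1, …, 268}; by symmetry P[π(i) < π(i+1)] = 1/2.
By linearity: E[X] = 267 · (1/2) = (268 − 1) · (1/2) = 267/2 ≈ 133.50000.

E[X] = 267/2 = 133.50000.


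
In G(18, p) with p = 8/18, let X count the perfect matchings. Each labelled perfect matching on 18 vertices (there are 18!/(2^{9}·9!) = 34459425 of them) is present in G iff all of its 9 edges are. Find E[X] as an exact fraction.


K_18 has 18!/(2^{9}·9!) = 34459425 labelled perfect matchings.
For each such perfect matching H, let X_H = 1 if all 9 edges of H are present in G. Then P[X_H = 1] = p^{9} = (4/9)^{9} = 262144/387420489.
By linearity: E[X] = Σ_H E[X_H] = 34459425 · p^{9} = 34459425 · 262144/387420489 = 111522611200/4782969.
Numerically: E[X] ≈ 2.332e+04.

E[X] = 34459425 · (4/9)^{9} = 111522611200/4782969 ≈ 2.332e+04.


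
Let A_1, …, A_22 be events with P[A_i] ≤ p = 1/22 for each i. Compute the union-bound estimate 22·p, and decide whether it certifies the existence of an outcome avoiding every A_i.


Union bound: P[∪_{i=1}^{22} A_i] ≤ Σ_i P[A_i] ≤ 22·p = 22·(1/22) = 1.
Numerically: 1 ≈ 1.0000.
Is 1 < 1? NO.
Since the bound 1 is ≥ 1, the union bound is uninformative here; it does NOT by itself certify existence.

22·p = 1 ≈ 1.0000; existence NOT certified by the union bound.


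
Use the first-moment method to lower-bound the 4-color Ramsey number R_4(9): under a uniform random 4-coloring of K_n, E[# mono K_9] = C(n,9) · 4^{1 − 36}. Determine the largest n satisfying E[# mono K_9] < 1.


We need C(n, 9) · 4^{1 − 36} < 1, i.e. C(n, 9) < 4^{36 − 1} = 1180591620717411303424.
Check values of n near the boundary:
  n = 910: C(910, 9) = 1133378248346922788210; 1133378248346922788210 < 1180591620717411303424? YES
  n = 911: C(911, 9) = 1144686900492291197405; 1144686900492291197405 < 1180591620717411303424? YES
  n = 912: C(912, 9) = 1156095740032081475120; 1156095740032081475120 < 1180591620717411303424? YES
  n = 913: C(913, 9) = 1167605542753639808390; 1167605542753639808390 < 1180591620717411303424? YES
  n = 914: C(914, 9) = 1179217089587653905932; 1179217089587653905932 < 1180591620717411303424? YES
  n = 915: C(915, 9) = 1190931166636537885130; 1190931166636537885130 < 1180591620717411303424? NO
  n = 916: C(916, 9) = 1202748565202942340440; 1202748565202942340440 < 1180591620717411303424? NO
The largest n with C(n, 9) < 1180591620717411303424 is n = 914 (where E[X] = 294804272396913476483/295147905179352825856 ≈ 0.998836). Hence R_4(9) > 914, i.e. R_4(9) ≥ 915.

Largest n = 914; hence R_4(9) > 914.


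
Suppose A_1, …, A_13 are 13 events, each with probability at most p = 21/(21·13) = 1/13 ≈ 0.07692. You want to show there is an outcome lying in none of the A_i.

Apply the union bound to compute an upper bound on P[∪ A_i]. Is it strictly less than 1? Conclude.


Union bound: P[∪_{i=1}^{13} A_i] ≤ Σ_i P[A_i] ≤ 13·p = 13·(1/13) = 1.
Numerically: 1 ≈ 1.00000.
Is 1 < 1? NO.
Since the bound 1 is ≥ 1, the union bound is uninformative here; it does NOT by itself certify existence.

13·p = 1 ≈ 1.00000; existence NOT certified by the union bound.


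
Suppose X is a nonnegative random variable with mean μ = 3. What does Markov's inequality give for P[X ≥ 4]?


μ = E[X] = 3, a = 4.
Markov: P[X ≥ 4] ≤ μ/a = (3)/4 = 3/4.
Numerically: ≈ 0.750.
(Since a = 4 > μ = 3.000, the bound 3/4 is < 1 and informative.)

P[X ≥ 4] ≤ 3/4 ≈ 0.750.


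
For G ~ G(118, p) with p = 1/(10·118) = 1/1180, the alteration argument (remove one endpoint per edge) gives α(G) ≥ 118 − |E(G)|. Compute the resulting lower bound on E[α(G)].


E[|E(G)|] = C(118, 2)·p = 6903 · (1/1180) = 117/20.
E[α(G)] ≥ n − E[|E(G)|] = 118 − 117/20 = 2243/20.
Numerically: ≈ 112.15000.
(This is only a lower bound; the true E[α(G)] may be larger.)

E[α(G)] ≥ 2243/20 ≈ 112.15000.


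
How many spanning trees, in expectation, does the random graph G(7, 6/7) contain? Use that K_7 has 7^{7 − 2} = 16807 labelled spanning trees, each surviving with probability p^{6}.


K_7 has 7^{7 − 2} = 16807 labelled spanning trees.
For each such spanning tree H, let X_H = 1 if all 6 edges of H are present in G. Then P[X_H = 1] = p^{6} = (6/7)^{6} = 46656/117649.
Summing the indicators: E[X] = Σ_H E[X_H] = 16807 · p^{6} = 16807 · 46656/117649 = 46656/7.
Numerically: E[X] ≈ 6665.1.

E[X] = 16807 · (6/7)^{6} = 46656/7 ≈ 6665.1.


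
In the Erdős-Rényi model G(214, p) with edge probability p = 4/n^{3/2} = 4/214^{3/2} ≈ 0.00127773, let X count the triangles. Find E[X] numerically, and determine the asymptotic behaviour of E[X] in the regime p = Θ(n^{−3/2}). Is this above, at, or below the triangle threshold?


Number of potential triangles: C(214, 3) = 1610564.
Each occurs with probability p³ ≈ (0.00127773)³ ≈ 2.08601772e-09.
By linearity: E[X] = C(214, 3)·p³ ≈ 1610564 · 2.08601772e-09 ≈ 0.003360.
Since α = 3/2 > 1, p = c/n^{3/2} = o(1/n) is below the triangle threshold p ~ 1/n. Asymptotically E[X] ~ (c³/6)·n^{3(1−α)} = (4³/6)·n^{-1.5} → 0, so by Markov's inequality G has no triangles w.h.p.

E[X] ≈ 0.003360; in regime p = Θ(1/n^{3/2}) E[X] tends to 0 (below the triangle threshold p ~ 1/n).


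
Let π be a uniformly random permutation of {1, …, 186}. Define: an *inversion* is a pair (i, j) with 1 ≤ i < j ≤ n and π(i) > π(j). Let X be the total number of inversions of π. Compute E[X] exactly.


Write X = Σ X_I over the C(186, 2) = 17205 pairs i < j, with X_I the indicator of one inversion.
There are 17205 indicators.
For each fixed pair i < j, the values π(i) and π(j) are two distinct elements of {1, …, 186} in uniformly random order; by symmetry P[π(i) > π(j)] = 1/2.
By linearity: E[X] = 17205 · (1/2) = C(186, 2) · (1/2) = 17205/2 = 17205/2 ≈ 8602.500.

E[X] = 17205/2 = 8602.500.


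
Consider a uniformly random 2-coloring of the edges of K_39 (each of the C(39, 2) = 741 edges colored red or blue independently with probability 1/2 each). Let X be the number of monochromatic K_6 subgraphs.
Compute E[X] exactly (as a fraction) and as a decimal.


Let X = Σ_S X_S over the C(39, 6) = 3262623 subsets S of size 6, where X_S = 1 if the K_6 on S is monochromatic.
For a fixed S, the K_6 on S has C(6, 2) = 15 edges. P[all 15 edges red] = (1/2)^15, and likewise for blue, so P[monochromatic] = 2·(1/2)^15 = 2^{1 − 15} = 1/16384.
By linearity: E[X] = C(39, 6) · 2^{1 − 15} = 3262623 · 1/16384 = 3262623/16384.
Numerically: E[X] ≈ 199.135.

E[X] = C(39,6)·2^(1−C(6,2)) = 3262623/16384 ≈ 199.135.


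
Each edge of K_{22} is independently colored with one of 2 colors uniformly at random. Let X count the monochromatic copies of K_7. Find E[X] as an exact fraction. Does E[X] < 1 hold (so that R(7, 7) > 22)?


E[X] = C(22, 7) · 2^{1 − 21} = 170544 · 2^{−20} = 170544/1048576.
As a reduced fraction: E[X] = 10659/65536 ≈ 0.1626.
Is E[X] < 1? YES.
Since E[X] < 1, there exists a 2-coloring of K_{22} with no monochromatic K_7; hence R(7, 7) > 22.

E[X] = 10659/65536 ≈ 0.1626; E[X] < 1, so R(7, 7) > 22.


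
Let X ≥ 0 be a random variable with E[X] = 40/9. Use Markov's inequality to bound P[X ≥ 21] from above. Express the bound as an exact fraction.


μ = E[X] = 40/9, a = 21.
Markov: P[X ≥ 21] ≤ μ/a = (40/9)/21 = 40/189.
Numerically: ≈ 0.2116.
(Since a = 21 > μ = 4.4444, the bound 40/189 is < 1 and informative.)

P[X ≥ 21] ≤ 40/189 ≈ 0.2116.


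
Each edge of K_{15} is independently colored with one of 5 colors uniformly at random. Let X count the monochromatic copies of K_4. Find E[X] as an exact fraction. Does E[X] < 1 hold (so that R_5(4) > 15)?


E[X] = C(15, 4) · 5^{1 − 6} = 1365 · 5^{−5} = 1365/3125.
As a reduced fraction: E[X] = 273/625 ≈ 0.4368000.
Is E[X] < 1? YES.
Since E[X] < 1, there exists a 5-coloring of K_{15} with no monochromatic K_4; hence R_5(4) > 15.

E[X] = 273/625 ≈ 0.4368000; E[X] < 1, so R_5(4) > 15.


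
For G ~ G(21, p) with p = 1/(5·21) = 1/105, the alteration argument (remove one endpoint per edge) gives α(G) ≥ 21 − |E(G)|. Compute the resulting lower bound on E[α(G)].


E[|E(G)|] = C(21, 2)·p = 210 · (1/105) = 2.
E[α(G)] ≥ n − E[|E(G)|] = 21 − 2 = 19.
Numerically: ≈ 19.0000.
(This is only a lower bound; the true E[α(G)] may be larger.)

E[α(G)] ≥ 19 ≈ 19.0000.


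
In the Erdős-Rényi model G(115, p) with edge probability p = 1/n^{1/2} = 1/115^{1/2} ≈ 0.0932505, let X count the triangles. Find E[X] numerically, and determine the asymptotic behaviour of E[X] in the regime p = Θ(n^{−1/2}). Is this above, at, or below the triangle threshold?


Number of potential triangles: C(115, 3) = 246905.
Each occurs with probability p³ ≈ (0.0932505)³ ≈ 8.10873746e-04.
By linearity: E[X] = C(115, 3)·p³ ≈ 246905 · 8.10873746e-04 ≈ 200.208782.
Since α = 1/2 < 1, p = c/n^{1/2} ≫ 1/n is above the triangle threshold p ~ 1/n. Asymptotically E[X] ~ (c³/6)·n^{3(1−α)} = (1³/6)·n^{1.5} → ∞; triangles are abundant w.h.p.

E[X] ≈ 200.208782; in regime p = Θ(1/n^{1/2}) E[X] diverges (above the triangle threshold p ~ 1/n).


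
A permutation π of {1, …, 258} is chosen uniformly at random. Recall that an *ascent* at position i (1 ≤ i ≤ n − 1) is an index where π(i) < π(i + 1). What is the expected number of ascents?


Write X = Σ X_I over i = 1, …, 257, with X_I the indicator of one ascent.
There are 257 indicators.
For each fixed i, the pair (π(i), π(i+1)) is a uniformly random ordered pair of distinct values from {1, …, 258}; by symmetry P[π(i) < π(i+1)] = 1/2.
By linearity: E[X] = 257 · (1/2) = (258 − 1) · (1/2) = 257/2 ≈ 128.500.

E[X] = 257/2 = 128.500.


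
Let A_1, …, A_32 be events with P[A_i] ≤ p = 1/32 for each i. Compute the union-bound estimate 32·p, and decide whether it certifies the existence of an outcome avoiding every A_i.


Union bound: P[∪_{i=1}^{32} A_i] ≤ Σ_i P[A_i] ≤ 32·p = 32·(1/32) = 1.
Numerically: 1 ≈ 1.0000000.
Is 1 < 1? NO.
Since the bound 1 is ≥ 1, the union bound is uninformative here; it does NOT by itself certify existence.

32·p = 1 ≈ 1.0000000; existence NOT certified by the union bound.


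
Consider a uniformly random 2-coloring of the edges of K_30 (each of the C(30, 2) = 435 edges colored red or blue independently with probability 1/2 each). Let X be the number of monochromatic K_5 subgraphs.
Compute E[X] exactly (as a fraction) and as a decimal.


Let X = Σ_S X_S over the C(30, 5) = 142506 subsets S of size 5, where X_S = 1 if the K_5 on S is monochromatic.
For a fixed S, the K_5 on S has C(5, 2) = 10 edges. P[all 10 edges red] = (1/2)^10, and likewise for blue, so P[monochromatic] = 2·(1/2)^10 = 2^{1 − 10} = 1/512.
Summing: E[X] = C(30, 5) · 2^{1 − 10} = 142506 · 1/512 = 71253/256.
Numerically: E[X] ≈ 278.33203.

E[X] = C(30,5)·2^(1−C(5,2)) = 71253/256 ≈ 278.33203.


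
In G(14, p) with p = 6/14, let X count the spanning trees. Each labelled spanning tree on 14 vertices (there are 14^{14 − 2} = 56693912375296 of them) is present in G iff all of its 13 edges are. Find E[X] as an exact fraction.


K_14 has 14^{14 − 2} = 56693912375296 labelled spanning trees.
For each such spanning tree H, let X_H = 1 if all 13 edges of H are present in G. Then P[X_H = 1] = p^{13} = (3/7)^{13} = 1594323/96889010407.
By linearity of expectation: E[X] = Σ_H E[X_H] = 56693912375296 · p^{13} = 56693912375296 · 1594323/96889010407 = 6530347008/7.
Numerically: E[X] ≈ 9.3291e+08.

E[X] = 56693912375296 · (3/7)^{13} = 6530347008/7 ≈ 9.3291e+08.


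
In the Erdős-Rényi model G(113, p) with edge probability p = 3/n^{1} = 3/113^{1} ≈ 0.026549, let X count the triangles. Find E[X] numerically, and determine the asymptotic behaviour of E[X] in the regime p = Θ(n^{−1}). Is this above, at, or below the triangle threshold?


Number of potential triangles: C(113, 3) = 234136.
Each occurs with probability p³ ≈ (0.026549)³ ≈ 1.8712354e-05.
By linearity: E[X] = C(113, 3)·p³ ≈ 234136 · 1.8712354e-05 ≈ 4.38124.
Here α = 1, so p = 3/n is exactly at the triangle threshold p ~ 1/n. Asymptotically E[X] → c³/6 = 3³/6 = 9/2 ≈ 4.50000, a bounded constant. In this regime the triangle count is asymptotically Poisson(c³/6).

E[X] ≈ 4.38124; in regime p = Θ(1/n^{1}) E[X] stays bounded (at the triangle threshold p ~ 1/n).


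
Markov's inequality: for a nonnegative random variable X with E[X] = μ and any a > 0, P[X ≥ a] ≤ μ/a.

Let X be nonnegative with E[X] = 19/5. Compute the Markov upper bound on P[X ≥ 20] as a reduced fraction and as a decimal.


μ = E[X] = 19/5, a = 20.
Markov: P[X ≥ 20] ≤ μ/a = (19/5)/20 = 19/100.
Numerically: ≈ 0.19000.
(Since a = 20 > μ = 3.80000, the bound 19/100 is < 1 and informative.)

P[X ≥ 20] ≤ 19/100 ≈ 0.19000.


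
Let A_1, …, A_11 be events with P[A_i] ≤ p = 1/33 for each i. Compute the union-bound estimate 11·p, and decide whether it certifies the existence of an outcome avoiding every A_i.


Union bound: P[∪_{i=1}^{11} A_i] ≤ Σ_i P[A_i] ≤ 11·p = 11·(1/33) = 1/3.
Numerically: 1/3 ≈ 0.33333.
Is 1/3 < 1? YES.
Since P[∪ A_i] ≤ 1/3 < 1, the complement has P[∩ A_i^c] ≥ 1 − 1/3 = 2/3 > 0, so some outcome avoids every A_i.

11·p = 1/3 ≈ 0.33333; existence CERTIFIED by the union bound.


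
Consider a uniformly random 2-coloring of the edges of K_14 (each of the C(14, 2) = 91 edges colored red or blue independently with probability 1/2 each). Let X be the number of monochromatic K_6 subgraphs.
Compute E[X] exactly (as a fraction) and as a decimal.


Let X = Σ_S X_S over the C(14, 6) = 3003 subsets S of size 6, where X_S = 1 if the K_6 on S is monochromatic.
For a fixed S, the K_6 on S has C(6, 2) = 15 edges. P[all 15 edges red] = (1/2)^15, and likewise for blue, so P[monochromatic] = 2·(1/2)^15 = 2^{1 − 15} = 1/16384.
By linearity: E[X] = C(14, 6) · 2^{1 − 15} = 3003 · 1/16384 = 3003/16384.
Numerically: E[X] ≈ 0.18329.

E[X] = C(14,6)·2^(1−C(6,2)) = 3003/16384 ≈ 0.18329.


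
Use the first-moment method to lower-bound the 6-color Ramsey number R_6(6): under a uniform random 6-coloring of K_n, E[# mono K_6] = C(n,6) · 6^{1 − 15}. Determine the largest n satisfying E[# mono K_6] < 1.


We need C(n, 6) · 6^{1 − 15} < 1, i.e. C(n, 6) < 6^{15 − 1} = 78364164096.
Check values of n near the boundary:
  n = 194: C(194, 6) = 68482017072; 68482017072 < 78364164096? YES
  n = 195: C(195, 6) = 70656049360; 70656049360 < 78364164096? YES
  n = 196: C(196, 6) = 72887293024; 72887293024 < 78364164096? YES
  n = 197: C(197, 6) = 75176946208; 75176946208 < 78364164096? YES
  n = 198: C(198, 6) = 77526225777; 77526225777 < 78364164096? YES
  n = 199: C(199, 6) = 79936367511; 79936367511 < 78364164096? NO
  n = 200: C(200, 6) = 82408626300; 82408626300 < 78364164096? NO
The largest n with C(n, 6) < 78364164096 is n = 198 (where E[X] = 25842075259/26121388032 ≈ 0.9893071). Hence R_6(6) > 198, i.e. R_6(6) ≥ 199.

Largest n = 198; hence R_6(6) > 198.


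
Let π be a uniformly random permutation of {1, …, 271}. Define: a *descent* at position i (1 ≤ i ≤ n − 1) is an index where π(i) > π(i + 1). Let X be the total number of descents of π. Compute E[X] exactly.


Write X = Σ X_I over i = 1, …, 270, with X_I the indicator of one descent.
There are 270 indicators.
For each fixed i, the pair (π(i), π(i+1)) is a uniformly random ordered pair of distinct values from {1, …, 271}; by symmetry P[π(i) > π(i+1)] = 1/2.
By linearity: E[X] = 270 · (1/2) = (271 − 1) · (1/2) = 135 ≈ 135.000.

E[X] = 135 = 135.000.


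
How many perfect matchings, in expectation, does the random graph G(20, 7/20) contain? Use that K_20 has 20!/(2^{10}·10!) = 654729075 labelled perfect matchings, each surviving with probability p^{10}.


K_20 has 20!/(2^{10}·10!) = 654729075 labelled perfect matchings.
For each such perfect matching H, let X_H = 1 if all 10 edges of H are present in G. Then P[X_H = 1] = p^{10} = (7/20)^{10} = 282475249/10240000000000.
By linearity: E[X] = Σ_H E[X_H] = 654729075 · p^{10} = 654729075 · 282475249/10240000000000 = 7397790339526587/409600000000.
Numerically: E[X] ≈ 1.806e+04.

E[X] = 654729075 · (7/20)^{10} = 7397790339526587/409600000000 ≈ 1.806e+04.


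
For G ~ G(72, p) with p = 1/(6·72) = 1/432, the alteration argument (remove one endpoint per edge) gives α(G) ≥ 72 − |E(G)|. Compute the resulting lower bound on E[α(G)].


E[|E(G)|] = C(72, 2)·p = 2556 · (1/432) = 71/12.
E[α(G)] ≥ n − E[|E(G)|] = 72 − 71/12 = 793/12.
Numerically: ≈ 66.083333.
(This is only a lower bound; the true E[α(G)] may be larger.)

E[α(G)] ≥ 793/12 ≈ 66.083333.


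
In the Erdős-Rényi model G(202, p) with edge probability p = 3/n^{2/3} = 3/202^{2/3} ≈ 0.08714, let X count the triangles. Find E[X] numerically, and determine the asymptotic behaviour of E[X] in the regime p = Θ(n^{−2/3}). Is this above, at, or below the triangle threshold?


Number of potential triangles: C(202, 3) = 1353400.
Each occurs with probability p³ ≈ (0.08714)³ ≈ 6.616998e-04.
By linearity: E[X] = C(202, 3)·p³ ≈ 1353400 · 6.616998e-04 ≈ 895.5446.
Since α = 2/3 < 1, p = c/n^{2/3} ≫ 1/n is above the triangle threshold p ~ 1/n. Asymptotically E[X] ~ (c³/6)·n^{3(1−α)} = (3³/6)·n^{1} → ∞; triangles are abundant w.h.p.

E[X] ≈ 895.5446; in regime p = Θ(1/n^{2/3}) E[X] diverges (above the triangle threshold p ~ 1/n).


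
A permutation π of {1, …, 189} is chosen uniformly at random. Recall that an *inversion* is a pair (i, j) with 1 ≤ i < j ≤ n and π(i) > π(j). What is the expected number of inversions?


Write X = Σ X_I over the C(189, 2) = 17766 pairs i < j, with X_I the indicator of one inversion.
There are 17766 indicators.
For each fixed pair i < j, the values π(i) and π(j) are two distinct elements of {1, …, 189} in uniformly random order; by symmetry P[π(i) > π(j)] = 1/2.
By linearity: E[X] = 17766 · (1/2) = C(189, 2) · (1/2) = 17766/2 = 8883 ≈ 8883.0000.

E[X] = 8883 = 8883.0000.


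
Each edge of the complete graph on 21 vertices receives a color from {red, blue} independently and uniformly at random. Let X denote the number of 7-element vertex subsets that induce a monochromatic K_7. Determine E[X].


Let X = Σ_S X_S over the C(21, 7) = 116280 subsets S of size 7, where X_S = 1 if the K_7 on S is monochromatic.
For a fixed S, the K_7 on S has C(7, 2) = 21 edges. P[all 21 edges red] = (1/2)^21, and likewise for blue, so P[monochromatic] = 2·(1/2)^21 = 2^{1 − 21} = 1/1048576.
Summing: E[X] = C(21, 7) · 2^{1 − 21} = 116280 · 1/1048576 = 14535/131072.
Numerically: E[X] ≈ 0.111.

E[X] = C(21,7)·2^(1−C(7,2)) = 14535/131072 ≈ 0.111.


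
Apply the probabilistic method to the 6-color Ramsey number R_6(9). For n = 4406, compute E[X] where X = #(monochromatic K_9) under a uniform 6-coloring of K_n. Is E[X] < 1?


E[X] = C(4406, 9) · 6^{1 − 36} = 1710356485221788389505285700 · 6^{−35} = 1710356485221788389505285700/1719070799748422591028658176.
As a reduced fraction: E[X] = 142529707101815699125440475/143255899979035215919054848 ≈ 0.99493.
Is E[X] < 1? YES.
Since E[X] < 1, there exists a 6-coloring of K_{4406} with no monochromatic K_9; hence R_6(9) > 4406.

E[X] = 142529707101815699125440475/143255899979035215919054848 ≈ 0.99493; E[X] < 1, so R_6(9) > 4406.


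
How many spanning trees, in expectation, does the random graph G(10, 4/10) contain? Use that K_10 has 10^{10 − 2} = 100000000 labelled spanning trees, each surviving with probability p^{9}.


K_10 has 10^{10 − 2} = 100000000 labelled spanning trees.
For each such spanning tree H, let X_H = 1 if all 9 edges of H are present in G. Then P[X_H = 1] = p^{9} = (2/5)^{9} = 512/1953125.
Summing the indicators: E[X] = Σ_H E[X_H] = 100000000 · p^{9} = 100000000 · 512/1953125 = 131072/5.
Numerically: E[X] ≈ 2.621e+04.

E[X] = 100000000 · (2/5)^{9} = 131072/5 ≈ 2.621e+04.


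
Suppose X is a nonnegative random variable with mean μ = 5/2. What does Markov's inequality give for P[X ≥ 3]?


μ = E[X] = 5/2, a = 3.
Markov: P[X ≥ 3] ≤ μ/a = (5/2)/3 = 5/6.
Numerically: ≈ 0.833.
(Since a = 3 > μ = 2.500, the bound 5/6 is < 1 and informative.)

P[X ≥ 3] ≤ 5/6 ≈ 0.833.


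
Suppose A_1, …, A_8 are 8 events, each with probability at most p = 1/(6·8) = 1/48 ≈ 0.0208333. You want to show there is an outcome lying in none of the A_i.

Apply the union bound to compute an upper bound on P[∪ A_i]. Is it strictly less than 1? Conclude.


Union bound: P[∪_{i=1}^{8} A_i] ≤ Σ_i P[A_i] ≤ 8·p = 8·(1/48) = 1/6.
Numerically: 1/6 ≈ 0.1666667.
Is 1/6 < 1? YES.
Since P[∪ A_i] ≤ 1/6 < 1, the complement has P[∩ A_i^c] ≥ 1 − 1/6 = 5/6 > 0, so some outcome avoids every A_i.

8·p = 1/6 ≈ 0.1666667; existence CERTIFIED by the union bound.


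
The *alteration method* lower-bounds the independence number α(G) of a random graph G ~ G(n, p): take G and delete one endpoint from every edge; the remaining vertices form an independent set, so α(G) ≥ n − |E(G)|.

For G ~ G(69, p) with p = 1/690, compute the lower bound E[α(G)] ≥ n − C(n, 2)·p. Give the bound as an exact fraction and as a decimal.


E[|E(G)|] = C(69, 2)·p = 2346 · (1/690) = 17/5.
E[α(G)] ≥ n − E[|E(G)|] = 69 − 17/5 = 328/5.
Numerically: ≈ 65.60000.
(This is only a lower bound; the true E[α(G)] may be larger.)

E[α(G)] ≥ 328/5 ≈ 65.60000.


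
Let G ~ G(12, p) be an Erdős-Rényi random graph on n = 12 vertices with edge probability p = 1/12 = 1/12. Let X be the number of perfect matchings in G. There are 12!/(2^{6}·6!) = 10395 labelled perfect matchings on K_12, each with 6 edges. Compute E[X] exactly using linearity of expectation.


K_12 has 12!/(2^{6}·6!) = 10395 labelled perfect matchings.
For each such perfect matching H, let X_H = 1 if all 6 edges of H are present in G. Then P[X_H = 1] = p^{6} = (1/12)^{6} = 1/2985984.
By linearity: E[X] = Σ_H E[X_H] = 10395 · p^{6} = 10395 · 1/2985984 = 385/110592.
Numerically: E[X] ≈ 0.00348.

E[X] = 10395 · (1/12)^{6} = 385/110592 ≈ 0.00348.


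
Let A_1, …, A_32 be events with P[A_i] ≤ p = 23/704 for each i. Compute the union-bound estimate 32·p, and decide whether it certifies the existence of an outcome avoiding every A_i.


Union bound: P[∪_{i=1}^{32} A_i] ≤ Σ_i P[A_i] ≤ 32·p = 32·(23/704) = 23/22.
Numerically: 23/22 ≈ 1.045455.
Is 23/22 < 1? NO.
Since the bound 23/22 is ≥ 1, the union bound is uninformative here; it does NOT by itself certify existence.

32·p = 23/22 ≈ 1.045455; existence NOT certified by the union bound.


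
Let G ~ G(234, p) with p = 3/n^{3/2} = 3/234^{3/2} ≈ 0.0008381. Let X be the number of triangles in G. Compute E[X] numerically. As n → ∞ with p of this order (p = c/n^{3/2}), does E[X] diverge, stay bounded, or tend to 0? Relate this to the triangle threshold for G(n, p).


Number of potential triangles: C(234, 3) = 2108184.
Each occurs with probability p³ ≈ (0.0008381)³ ≈ 5.8869779e-10.
By linearity: E[X] = C(234, 3)·p³ ≈ 2108184 · 5.8869779e-10 ≈ 0.00124.
Since α = 3/2 > 1, p = c/n^{3/2} = o(1/n) is below the triangle threshold p ~ 1/n. Asymptotically E[X] ~ (c³/6)·n^{3(1−α)} = (3³/6)·n^{-1.5} → 0, so by Markov's inequality G has no triangles w.h.p.

E[X] ≈ 0.00124; in regime p = Θ(1/n^{3/2}) E[X] tends to 0 (below the triangle threshold p ~ 1/n).


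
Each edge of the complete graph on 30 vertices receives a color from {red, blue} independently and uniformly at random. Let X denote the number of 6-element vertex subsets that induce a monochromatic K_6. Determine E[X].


Let X = Σ_S X_S over the C(30, 6) = 593775 subsets S of size 6, where X_S = 1 if the K_6 on S is monochromatic.
For a fixed S, the K_6 on S has C(6, 2) = 15 edges. P[all 15 edges red] = (1/2)^15, and likewise for blue, so P[monochromatic] = 2·(1/2)^15 = 2^{1 − 15} = 1/16384.
By linearity: E[X] = C(30, 6) · 2^{1 − 15} = 593775 · 1/16384 = 593775/16384.
Numerically: E[X] ≈ 36.241150.

E[X] = C(30,6)·2^(1−C(6,2)) = 593775/16384 ≈ 36.241150.


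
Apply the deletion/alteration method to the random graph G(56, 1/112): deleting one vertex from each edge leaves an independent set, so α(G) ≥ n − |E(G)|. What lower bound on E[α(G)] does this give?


E[|E(G)|] = C(56, 2)·p = 1540 · (1/112) = 55/4.
E[α(G)] ≥ n − E[|E(G)|] = 56 − 55/4 = 169/4.
Numerically: ≈ 42.250.
(This is only a lower bound; the true E[α(G)] may be larger.)

E[α(G)] ≥ 169/4 ≈ 42.250.


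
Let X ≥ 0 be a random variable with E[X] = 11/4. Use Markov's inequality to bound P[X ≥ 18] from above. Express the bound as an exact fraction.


μ = E[X] = 11/4, a = 18.
Markov: P[X ≥ 18] ≤ μ/a = (11/4)/18 = 11/72.
Numerically: ≈ 0.152778.
(Since a = 18 > μ = 2.750000, the bound 11/72 is < 1 and informative.)

P[X ≥ 18] ≤ 11/72 ≈ 0.152778.


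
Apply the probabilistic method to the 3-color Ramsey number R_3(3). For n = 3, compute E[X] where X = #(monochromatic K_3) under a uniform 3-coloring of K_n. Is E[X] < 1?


E[X] = C(3, 3) · 3^{1 − 3} = 1 · 3^{−2} = 1/9.
As a reduced fraction: E[X] = 1/9 ≈ 0.1111.
Is E[X] < 1? YES.
Since E[X] < 1, there exists a 3-coloring of K_{3} with no monochromatic K_3; hence R_3(3) > 3.

E[X] = 1/9 ≈ 0.1111; E[X] < 1, so R_3(3) > 3.


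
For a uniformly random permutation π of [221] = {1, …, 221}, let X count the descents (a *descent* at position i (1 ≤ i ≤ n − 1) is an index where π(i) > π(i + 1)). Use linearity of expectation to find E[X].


Write X = Σ X_I over i = 1, …, 220, with X_I the indicator of one descent.
There are 220 indicators.
For each fixed i, the pair (π(i), π(i+1)) is a uniformly random ordered pair of distinct values from {1, …, 221}; by symmetry P[π(i) > π(i+1)] = 1/2.
By linearity: E[X] = 220 · (1/2) = (221 − 1) · (1/2) = 110 ≈ 110.0000.

E[X] = 110 = 110.0000.


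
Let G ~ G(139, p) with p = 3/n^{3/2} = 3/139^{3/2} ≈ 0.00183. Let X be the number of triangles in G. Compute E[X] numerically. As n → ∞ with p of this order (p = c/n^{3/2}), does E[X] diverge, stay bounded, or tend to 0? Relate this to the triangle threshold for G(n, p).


Number of potential triangles: C(139, 3) = 437989.
Each occurs with probability p³ ≈ (0.00183)³ ≈ 6.13475e-09.
By linearity: E[X] = C(139, 3)·p³ ≈ 437989 · 6.13475e-09 ≈ 0.003.
Since α = 3/2 > 1, p = c/n^{3/2} = o(1/n) is below the triangle threshold p ~ 1/n. Asymptotically E[X] ~ (c³/6)·n^{3(1−α)} = (3³/6)·n^{-1.5} → 0, so by Markov's inequality G has no triangles w.h.p.

E[X] ≈ 0.003; in regime p = Θ(1/n^{3/2}) E[X] tends to 0 (below the triangle threshold p ~ 1/n).


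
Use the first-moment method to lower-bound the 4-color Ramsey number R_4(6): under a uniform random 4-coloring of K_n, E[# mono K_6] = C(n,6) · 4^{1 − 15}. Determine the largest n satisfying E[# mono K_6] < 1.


We need C(n, 6) · 4^{1 − 15} < 1, i.e. C(n, 6) < 4^{15 − 1} = 268435456.
Check values of n near the boundary:
  n = 75: C(75, 6) = 201359550; 201359550 < 268435456? YES
  n = 76: C(76, 6) = 218618940; 218618940 < 268435456? YES
  n = 77: C(77, 6) = 237093780; 237093780 < 268435456? YES
  n = 78: C(78, 6) = 256851595; 256851595 < 268435456? YES
  n = 79: C(79, 6) = 277962685; 277962685 < 268435456? NO
The largest n with C(n, 6) < 268435456 is n = 78 (where E[X] = 256851595/268435456 ≈ 0.9568468). Hence R_4(6) > 78, i.e. R_4(6) ≥ 79.

Largest n = 78; hence R_4(6) > 78.


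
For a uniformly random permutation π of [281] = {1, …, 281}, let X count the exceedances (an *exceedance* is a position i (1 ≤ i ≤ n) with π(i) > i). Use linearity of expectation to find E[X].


Write X = Σ_{i=1}^{281} X_i, where X_i = 1_{π(i) > i}.
For each fixed i, π(i) is uniform over {1, …, 281} (marginal of a uniform permutation), so P[π(i) > i] = (n − i)/n. Summing: Σ_{i=1}^{281} (n − i)/n = (0 + 1 + … + 280)/281 = 281(281 − 1)/(2·281) = (281 − 1)/2.
Hence E[X] = Σ_{i=1}^{281} (281 − i)/281 = 140 ≈ 140.0000.

E[X] = 140 = 140.0000.


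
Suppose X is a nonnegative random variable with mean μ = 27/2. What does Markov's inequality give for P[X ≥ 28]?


μ = E[X] = 27/2, a = 28.
Markov: P[X ≥ 28] ≤ μ/a = (27/2)/28 = 27/56.
Numerically: ≈ 0.482143.
(Since a = 28 > μ = 13.500000, the bound 27/56 is < 1 and informative.)

P[X ≥ 28] ≤ 27/56 ≈ 0.482143.


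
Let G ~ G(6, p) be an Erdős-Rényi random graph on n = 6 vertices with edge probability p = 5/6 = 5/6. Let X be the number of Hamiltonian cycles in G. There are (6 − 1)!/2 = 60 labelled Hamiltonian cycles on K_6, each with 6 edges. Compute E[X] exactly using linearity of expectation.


K_6 has (6 − 1)!/2 = 60 labelled Hamiltonian cycles.
For each such Hamiltonian cycle H, let X_H = 1 if all 6 edges of H are present in G. Then P[X_H = 1] = p^{6} = (5/6)^{6} = 15625/46656.
Summing the indicators: E[X] = Σ_H E[X_H] = 60 · p^{6} = 60 · 15625/46656 = 78125/3888.
Numerically: E[X] ≈ 20.1.

E[X] = 60 · (5/6)^{6} = 78125/3888 ≈ 20.1.


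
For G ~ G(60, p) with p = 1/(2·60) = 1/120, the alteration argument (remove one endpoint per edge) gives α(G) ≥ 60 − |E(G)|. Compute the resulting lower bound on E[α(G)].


E[|E(G)|] = C(60, 2)·p = 1770 · (1/120) = 59/4.
E[α(G)] ≥ n − E[|E(G)|] = 60 − 59/4 = 181/4.
Numerically: ≈ 45.250.
(This is only a lower bound; the true E[α(G)] may be larger.)

E[α(G)] ≥ 181/4 ≈ 45.250.


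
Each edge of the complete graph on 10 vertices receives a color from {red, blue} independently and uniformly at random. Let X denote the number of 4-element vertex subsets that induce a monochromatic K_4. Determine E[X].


Let X = Σ_S X_S over the C(10, 4) = 210 subsets S of size 4, where X_S = 1 if the K_4 on S is monochromatic.
For a fixed S, the K_4 on S has C(4, 2) = 6 edges. P[all 6 edges red] = (1/2)^6, and likewise for blue, so P[monochromatic] = 2·(1/2)^6 = 2^{1 − 6} = 1/32.
By linearity: E[X] = C(10, 4) · 2^{1 − 6} = 210 · 1/32 = 105/16.
Numerically: E[X] ≈ 6.5625.

E[X] = C(10,4)·2^(1−C(4,2)) = 105/16 ≈ 6.5625.


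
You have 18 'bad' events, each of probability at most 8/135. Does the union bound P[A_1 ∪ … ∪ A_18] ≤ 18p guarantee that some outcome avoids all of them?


Union bound: P[∪_{i=1}^{18} A_i] ≤ Σ_i P[A_i] ≤ 18·p = 18·(8/135) = 16/15.
Numerically: 16/15 ≈ 1.066667.
Is 16/15 < 1? NO.
Since the bound 16/15 is ≥ 1, the union bound is uninformative here; it does NOT by itself certify existence.

18·p = 16/15 ≈ 1.066667; existence NOT certified by the union bound.


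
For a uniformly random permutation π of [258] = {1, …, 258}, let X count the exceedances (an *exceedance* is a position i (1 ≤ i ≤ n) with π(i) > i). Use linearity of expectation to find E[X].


Write X = Σ_{i=1}^{258} X_i, where X_i = 1_{π(i) > i}.
For each fixed i, π(i) is uniform over {1, …, 258} (marginal of a uniform permutation), so P[π(i) > i] = (n − i)/n. Summing: Σ_{i=1}^{258} (n − i)/n = (0 + 1 + … + 257)/258 = 258(258 − 1)/(2·258) = (258 − 1)/2.
Hence E[X] = Σ_{i=1}^{258} (258 − i)/258 = 257/2 ≈ 128.50000.

E[X] = 257/2 = 128.50000.


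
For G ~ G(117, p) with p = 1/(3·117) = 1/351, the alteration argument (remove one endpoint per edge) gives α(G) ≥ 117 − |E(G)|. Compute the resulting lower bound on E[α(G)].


E[|E(G)|] = C(117, 2)·p = 6786 · (1/351) = 58/3.
E[α(G)] ≥ n − E[|E(G)|] = 117 − 58/3 = 293/3.
Numerically: ≈ 97.66667.
(This is only a lower bound; the true E[α(G)] may be larger.)

E[α(G)] ≥ 293/3 ≈ 97.66667.


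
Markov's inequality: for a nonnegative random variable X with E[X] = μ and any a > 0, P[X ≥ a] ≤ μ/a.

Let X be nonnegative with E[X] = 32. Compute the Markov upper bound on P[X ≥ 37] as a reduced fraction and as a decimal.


μ = E[X] = 32, a = 37.
Markov: P[X ≥ 37] ≤ μ/a = (32)/37 = 32/37.
Numerically: ≈ 0.865.
(Since a = 37 > μ = 32.000, the bound 32/37 is < 1 and informative.)

P[X ≥ 37] ≤ 32/37 ≈ 0.865.


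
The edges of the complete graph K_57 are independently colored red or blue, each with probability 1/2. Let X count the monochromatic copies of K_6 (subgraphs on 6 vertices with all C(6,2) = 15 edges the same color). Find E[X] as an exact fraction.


Let X = Σ_S X_S over the C(57, 6) = 36288252 subsets S of size 6, where X_S = 1 if the K_6 on S is monochromatic.
For a fixed S, the K_6 on S has C(6, 2) = 15 edges. P[all 15 edges red] = (1/2)^15, and likewise for blue, so P[monochromatic] = 2·(1/2)^15 = 2^{1 − 15} = 1/16384.
By linearity of expectation: E[X] = C(57, 6) · 2^{1 − 15} = 36288252 · 1/16384 = 9072063/4096.
Numerically: E[X] ≈ 2214.85913.

E[X] = C(57,6)·2^(1−C(6,2)) = 9072063/4096 ≈ 2214.85913.


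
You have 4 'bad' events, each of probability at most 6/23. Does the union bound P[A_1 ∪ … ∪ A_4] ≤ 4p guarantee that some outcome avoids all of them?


Union bound: P[∪_{i=1}^{4} A_i] ≤ Σ_i P[A_i] ≤ 4·p = 4·(6/23) = 24/23.
Numerically: 24/23 ≈ 1.0435.
Is 24/23 < 1? NO.
Since the bound 24/23 is ≥ 1, the union bound is uninformative here; it does NOT by itself certify existence.

4·p = 24/23 ≈ 1.0435; existence NOT certified by the union bound.


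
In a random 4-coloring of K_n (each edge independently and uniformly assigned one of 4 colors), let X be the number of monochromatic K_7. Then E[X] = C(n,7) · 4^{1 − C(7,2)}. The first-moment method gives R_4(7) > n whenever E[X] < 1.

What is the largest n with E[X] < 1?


We need C(n, 7) · 4^{1 − 21} < 1, i.e. C(n, 7) < 4^{21 − 1} = 1099511627776.
Check values of n near the boundary:
  n = 174: C(174, 7) = 847879782984; 847879782984 < 1099511627776? YES
  n = 175: C(175, 7) = 883208107275; 883208107275 < 1099511627776? YES
  n = 176: C(176, 7) = 919790691600; 919790691600 < 1099511627776? YES
  n = 177: C(177, 7) = 957664425960; 957664425960 < 1099511627776? YES
  n = 178: C(178, 7) = 996867063280; 996867063280 < 1099511627776? YES
  n = 179: C(179, 7) = 1037437234460; 1037437234460 < 1099511627776? YES
  n = 180: C(180, 7) = 1079414463600; 1079414463600 < 1099511627776? YES
  n = 181: C(181, 7) = 1122839183400; 1122839183400 < 1099511627776? NO
  n = 182: C(182, 7) = 1167752750736; 1167752750736 < 1099511627776? NO
  n = 183: C(183, 7) = 1214197462413; 1214197462413 < 1099511627776? NO
The largest n with C(n, 7) < 1099511627776 is n = 180 (where E[X] = 67463403975/68719476736 ≈ 0.98172). Hence R_4(7) > 180, i.e. R_4(7) ≥ 181.

Largest n = 180; hence R_4(7) > 180.


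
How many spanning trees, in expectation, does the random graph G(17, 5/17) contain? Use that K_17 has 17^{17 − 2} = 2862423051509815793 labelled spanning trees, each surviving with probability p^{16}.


K_17 has 17^{17 − 2} = 2862423051509815793 labelled spanning trees.
For each such spanning tree H, let X_H = 1 if all 16 edges of H are present in G. Then P[X_H = 1] = p^{16} = (5/17)^{16} = 152587890625/48661191875666868481.
By linearity of expectation: E[X] = Σ_H E[X_H] = 2862423051509815793 · p^{16} = 2862423051509815793 · 152587890625/48661191875666868481 = 152587890625/17.
Numerically: E[X] ≈ 8.98e+09.

E[X] = 2862423051509815793 · (5/17)^{16} = 152587890625/17 ≈ 8.98e+09.


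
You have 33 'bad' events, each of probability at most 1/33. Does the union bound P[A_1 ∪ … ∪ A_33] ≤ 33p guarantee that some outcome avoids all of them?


Union bound: P[∪_{i=1}^{33} A_i] ≤ Σ_i P[A_i] ≤ 33·p = 33·(1/33) = 1.
Numerically: 1 ≈ 1.000.
Is 1 < 1? NO.
Since the bound 1 is ≥ 1, the union bound is uninformative here; it does NOT by itself certify existence.

33·p = 1 ≈ 1.000; existence NOT certified by the union bound.


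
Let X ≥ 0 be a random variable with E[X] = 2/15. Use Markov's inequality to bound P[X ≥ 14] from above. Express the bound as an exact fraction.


μ = E[X] = 2/15, a = 14.
Markov: P[X ≥ 14] ≤ μ/a = (2/15)/14 = 1/105.
Numerically: ≈ 0.00952.
(Since a = 14 > μ = 0.13333, the bound 1/105 is < 1 and informative.)

P[X ≥ 14] ≤ 1/105 ≈ 0.00952.
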